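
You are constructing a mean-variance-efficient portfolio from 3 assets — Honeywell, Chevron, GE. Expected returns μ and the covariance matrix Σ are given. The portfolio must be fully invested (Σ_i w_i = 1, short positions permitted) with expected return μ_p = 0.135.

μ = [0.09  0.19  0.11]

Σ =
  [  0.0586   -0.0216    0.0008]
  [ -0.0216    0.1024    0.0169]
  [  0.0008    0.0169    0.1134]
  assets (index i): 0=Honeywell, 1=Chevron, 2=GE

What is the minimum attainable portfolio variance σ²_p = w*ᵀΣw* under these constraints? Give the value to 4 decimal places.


0.0258

u=Σ⁻¹μ = [2.3570  2.2507  0.6180]
v=Σ⁻¹𝟙 = [21.8666  13.2747  6.6858]
a=μᵀu=0.707731  b=𝟙ᵀu=5.225625  c=𝟙ᵀv=41.827100  D=ac−b²=2.295198
λ₁=(c·0.135−b)/D = (41.827100·0.135−5.225625)/2.295198 = 0.183441
λ₂=(a−b·0.135)/D = (0.707731−5.225625·0.135)/2.295198 = 0.000990
w* = 0.183441·u + 0.000990·v:
  w_0 = 0.183441·2.3570 + 0.000990·21.8666 = 0.4540  (Honeywell)
  w_1 = 0.183441·2.2507 + 0.000990·13.2747 = 0.4260  (Chevron)
  w_2 = 0.183441·0.6180 + 0.000990·6.6858 = 0.1200  (GE)
Σw_i=1.0000  μᵀw=0.1350
σ²=wᵀΣw=λ₁·μ_p+λ₂ = 0.183441·0.135 + 0.000990 = 0.025754 ≈ 0.0258


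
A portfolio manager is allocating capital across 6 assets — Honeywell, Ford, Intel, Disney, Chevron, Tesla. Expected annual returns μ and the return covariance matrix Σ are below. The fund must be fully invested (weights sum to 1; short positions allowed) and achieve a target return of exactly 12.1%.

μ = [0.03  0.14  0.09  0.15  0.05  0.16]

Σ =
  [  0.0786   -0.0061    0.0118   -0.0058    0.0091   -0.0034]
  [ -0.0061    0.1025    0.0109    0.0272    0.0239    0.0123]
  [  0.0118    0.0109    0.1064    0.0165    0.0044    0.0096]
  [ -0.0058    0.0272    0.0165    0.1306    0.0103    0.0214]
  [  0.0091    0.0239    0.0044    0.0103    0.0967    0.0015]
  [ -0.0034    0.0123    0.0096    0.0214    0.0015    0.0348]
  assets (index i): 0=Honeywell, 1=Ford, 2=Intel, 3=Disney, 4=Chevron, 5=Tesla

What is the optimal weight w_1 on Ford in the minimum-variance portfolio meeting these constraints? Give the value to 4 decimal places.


0.0997

p=Σ⁻¹μ = [0.5791  0.7595  0.2797  0.2922  0.1671  4.1218]
q=Σ⁻¹𝟙 = [12.8243  4.7961  4.5898  1.8975  7.1417  25.5526]
a=μᵀp=0.860545  b=𝟙ᵀp=6.199391  c=𝟙ᵀq=56.802031  D=ac−b²=10.448249
λ₁=(c·0.121−b)/D = (56.802031·0.121−6.199391)/10.448249 = 0.064475
λ₂=(a−b·0.121)/D = (0.860545−6.199391·0.121)/10.448249 = 0.010568
w* = 0.064475·p + 0.010568·q:
  w_0 = 0.064475·0.5791 + 0.010568·12.8243 = 0.1729  (Honeywell)
  w_1 = 0.064475·0.7595 + 0.010568·4.7961 = 0.0997  (Ford)
  w_2 = 0.064475·0.2797 + 0.010568·4.5898 = 0.0665  (Intel)
  w_3 = 0.064475·0.2922 + 0.010568·1.8975 = 0.0389  (Disney)
  w_4 = 0.064475·0.1671 + 0.010568·7.1417 = 0.0862  (Chevron)
  w_5 = 0.064475·4.1218 + 0.010568·25.5526 = 0.5358  (Tesla)
Σw_i=1.0000  μᵀw=0.1210
σ²=wᵀΣw=λ₁·μ_p+λ₂ = 0.064475·0.121 + 0.010568 = 0.018370 ≈ 0.0184


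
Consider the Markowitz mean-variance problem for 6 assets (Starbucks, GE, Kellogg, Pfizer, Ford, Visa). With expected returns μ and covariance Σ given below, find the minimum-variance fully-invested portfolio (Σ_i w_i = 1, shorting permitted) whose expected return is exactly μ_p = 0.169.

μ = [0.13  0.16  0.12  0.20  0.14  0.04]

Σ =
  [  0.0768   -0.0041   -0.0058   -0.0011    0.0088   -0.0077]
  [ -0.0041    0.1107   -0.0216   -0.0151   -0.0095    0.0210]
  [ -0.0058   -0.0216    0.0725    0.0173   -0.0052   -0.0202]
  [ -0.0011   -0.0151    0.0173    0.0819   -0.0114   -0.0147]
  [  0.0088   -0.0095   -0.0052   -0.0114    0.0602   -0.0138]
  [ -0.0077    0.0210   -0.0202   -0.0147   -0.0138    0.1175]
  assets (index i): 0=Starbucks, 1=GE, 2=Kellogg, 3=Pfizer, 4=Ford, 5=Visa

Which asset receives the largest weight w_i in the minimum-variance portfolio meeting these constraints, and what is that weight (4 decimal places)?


p=Σ⁻¹μ = [1.7675  2.4731  2.3829  3.1319  3.5387  1.2313]
q=Σ⁻¹𝟙 = [14.3445  15.3504  21.6236  17.0207  25.5948  15.5600]
a=μᵀp=2.082475  b=𝟙ᵀp=14.525474  c=𝟙ᵀq=109.493906  D=ac−b²=17.028884
λ₁=(c·0.169−b)/D = (109.493906·0.169−14.525474)/17.028884 = 0.233662
λ₂=(a−b·0.169)/D = (2.082475−14.525474·0.169)/17.028884 = -0.021865
w* = 0.233662·p + -0.021865·q:
  w_0 = 0.233662·1.7675 + -0.021865·14.3445 = 0.0994  (Starbucks)
  w_1 = 0.233662·2.4731 + -0.021865·15.3504 = 0.2422  (GE)
  w_2 = 0.233662·2.3829 + -0.021865·21.6236 = 0.0840  (Kellogg)
  w_3 = 0.233662·3.1319 + -0.021865·17.0207 = 0.3597  (Pfizer)
  w_4 = 0.233662·3.5387 + -0.021865·25.5948 = 0.2672  (Ford)
  w_5 = 0.233662·1.2313 + -0.021865·15.5600 = -0.0525  (Visa)
Σw_i=1.0000  μᵀw=0.1690
σ²=wᵀΣw=λ₁·μ_p+λ₂ = 0.233662·0.169 + -0.021865 = 0.017624 ≈ 0.0176

Pfizer (0.3597)


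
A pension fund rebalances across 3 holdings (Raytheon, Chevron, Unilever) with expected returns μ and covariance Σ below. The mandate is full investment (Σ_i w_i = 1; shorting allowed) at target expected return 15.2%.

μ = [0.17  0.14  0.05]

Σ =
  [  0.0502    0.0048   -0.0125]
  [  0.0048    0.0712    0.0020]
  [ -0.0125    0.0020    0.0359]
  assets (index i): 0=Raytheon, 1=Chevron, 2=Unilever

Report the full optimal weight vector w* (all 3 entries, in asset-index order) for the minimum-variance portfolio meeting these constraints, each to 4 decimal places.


0.6396  0.2805  0.0799

g=Σ⁻¹μ = [3.8923  1.6292  2.6573]
h=Σ⁻¹𝟙 = [28.0736  11.1127  37.0110]
a=μᵀg=1.022655  b=𝟙ᵀg=8.178847  c=𝟙ᵀh=76.197345  D=ac−b²=11.030063
λ₁=(c·0.152−b)/D = (76.197345·0.152−8.178847)/11.030063 = 0.308534
λ₂=(a−b·0.152)/D = (1.022655−8.178847·0.152)/11.030063 = -0.019994
w* = 0.308534·g + -0.019994·h:
  w_0 = 0.308534·3.8923 + -0.019994·28.0736 = 0.6396  (Raytheon)
  w_1 = 0.308534·1.6292 + -0.019994·11.1127 = 0.2805  (Chevron)
  w_2 = 0.308534·2.6573 + -0.019994·37.0110 = 0.0799  (Unilever)
Σw_i=1.0000  μᵀw=0.1520
σ²=wᵀΣw=λ₁·μ_p+λ₂ = 0.308534·0.152 + -0.019994 = 0.026904 ≈ 0.0269


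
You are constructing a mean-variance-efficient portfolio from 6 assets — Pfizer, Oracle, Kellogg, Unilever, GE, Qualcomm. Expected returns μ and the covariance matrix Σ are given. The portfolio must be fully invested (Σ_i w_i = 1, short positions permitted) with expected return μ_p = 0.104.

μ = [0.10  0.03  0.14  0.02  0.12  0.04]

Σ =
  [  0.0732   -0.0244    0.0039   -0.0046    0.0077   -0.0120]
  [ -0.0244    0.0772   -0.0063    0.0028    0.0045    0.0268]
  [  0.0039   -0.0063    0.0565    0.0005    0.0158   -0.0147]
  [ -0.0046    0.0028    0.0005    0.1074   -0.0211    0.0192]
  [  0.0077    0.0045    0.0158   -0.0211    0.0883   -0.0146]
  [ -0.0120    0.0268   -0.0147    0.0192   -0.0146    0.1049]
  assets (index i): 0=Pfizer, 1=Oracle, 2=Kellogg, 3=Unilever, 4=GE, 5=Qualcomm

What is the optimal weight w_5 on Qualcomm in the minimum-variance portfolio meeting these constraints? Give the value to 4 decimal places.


u=Σ⁻¹μ = [1.5267  0.7268  2.3891  0.2683  0.9559  0.7890]
v=Σ⁻¹𝟙 = [19.3198  16.2674  17.9343  9.7809  9.5328  9.6367]
a=μᵀu=0.660589  b=𝟙ᵀu=6.655828  c=𝟙ᵀv=82.471944  D=ac−b²=10.179998
λ₁=(c·0.104−b)/D = (82.471944·0.104−6.655828)/10.179998 = 0.188728
λ₂=(a−b·0.104)/D = (0.660589−6.655828·0.104)/10.179998 = -0.003106
w* = 0.188728·u + -0.003106·v:
  w_0 = 0.188728·1.5267 + -0.003106·19.3198 = 0.2281  (Pfizer)
  w_1 = 0.188728·0.7268 + -0.003106·16.2674 = 0.0866  (Oracle)
  w_2 = 0.188728·2.3891 + -0.003106·17.9343 = 0.3952  (Kellogg)
  w_3 = 0.188728·0.2683 + -0.003106·9.7809 = 0.0203  (Unilever)
  w_4 = 0.188728·0.9559 + -0.003106·9.5328 = 0.1508  (GE)
  w_5 = 0.188728·0.7890 + -0.003106·9.6367 = 0.1190  (Qualcomm)
Σw_i=1.0000  μᵀw=0.1040
σ²=wᵀΣw=λ₁·μ_p+λ₂ = 0.188728·0.104 + -0.003106 = 0.016522 ≈ 0.0165

0.1190


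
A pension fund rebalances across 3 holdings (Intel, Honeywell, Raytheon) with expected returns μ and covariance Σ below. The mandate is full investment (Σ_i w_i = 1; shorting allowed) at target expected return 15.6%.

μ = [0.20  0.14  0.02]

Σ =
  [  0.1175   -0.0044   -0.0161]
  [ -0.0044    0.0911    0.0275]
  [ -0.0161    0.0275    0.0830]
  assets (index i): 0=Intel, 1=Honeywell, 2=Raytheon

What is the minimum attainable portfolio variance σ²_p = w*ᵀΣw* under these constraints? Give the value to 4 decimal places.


x=Σ⁻¹μ = [1.7694  1.6066  0.0519]
y=Σ⁻¹𝟙 = [10.3733  8.0375  11.3973]
a=μᵀx=0.579837  b=𝟙ᵀx=3.427855  c=𝟙ᵀy=29.808125  D=ac−b²=5.533667
λ₁=(c·0.156−b)/D = (29.808125·0.156−3.427855)/5.533667 = 0.220868
λ₂=(a−b·0.156)/D = (0.579837−3.427855·0.156)/5.533667 = 0.008149
w* = 0.220868·x + 0.008149·y:
  w_0 = 0.220868·1.7694 + 0.008149·10.3733 = 0.4753  (Intel)
  w_1 = 0.220868·1.6066 + 0.008149·8.0375 = 0.4203  (Honeywell)
  w_2 = 0.220868·0.0519 + 0.008149·11.3973 = 0.1043  (Raytheon)
Σw_i=1.0000  μᵀw=0.1560
σ²=wᵀΣw=λ₁·μ_p+λ₂ = 0.220868·0.156 + 0.008149 = 0.042604 ≈ 0.0426

0.0426


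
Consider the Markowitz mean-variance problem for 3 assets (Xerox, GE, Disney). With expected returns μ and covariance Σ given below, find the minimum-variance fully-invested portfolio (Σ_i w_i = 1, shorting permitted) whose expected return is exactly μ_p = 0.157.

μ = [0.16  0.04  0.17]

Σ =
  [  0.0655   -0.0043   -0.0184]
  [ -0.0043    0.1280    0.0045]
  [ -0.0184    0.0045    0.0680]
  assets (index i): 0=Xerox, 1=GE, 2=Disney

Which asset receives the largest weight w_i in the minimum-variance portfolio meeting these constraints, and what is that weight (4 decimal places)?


x=Σ⁻¹μ = [3.4194  0.3077  3.4049]
y=Σ⁻¹𝟙 = [21.3928  7.8289  19.9764]
a=μᵀx=1.138249  b=𝟙ᵀx=7.132004  c=𝟙ᵀy=49.198149  D=ac−b²=5.134284
λ₁=(c·0.157−b)/D = (49.198149·0.157−7.132004)/5.134284 = 0.115324
λ₂=(a−b·0.157)/D = (1.138249−7.132004·0.157)/5.134284 = 0.003608
w* = 0.115324·x + 0.003608·y:
  w_0 = 0.115324·3.4194 + 0.003608·21.3928 = 0.4715  (Xerox)
  w_1 = 0.115324·0.3077 + 0.003608·7.8289 = 0.0637  (GE)
  w_2 = 0.115324·3.4049 + 0.003608·19.9764 = 0.4647  (Disney)
Σw_i=1.0000  μᵀw=0.1570
σ²=wᵀΣw=λ₁·μ_p+λ₂ = 0.115324·0.157 + 0.003608 = 0.021714 ≈ 0.0217

Xerox (0.4715)


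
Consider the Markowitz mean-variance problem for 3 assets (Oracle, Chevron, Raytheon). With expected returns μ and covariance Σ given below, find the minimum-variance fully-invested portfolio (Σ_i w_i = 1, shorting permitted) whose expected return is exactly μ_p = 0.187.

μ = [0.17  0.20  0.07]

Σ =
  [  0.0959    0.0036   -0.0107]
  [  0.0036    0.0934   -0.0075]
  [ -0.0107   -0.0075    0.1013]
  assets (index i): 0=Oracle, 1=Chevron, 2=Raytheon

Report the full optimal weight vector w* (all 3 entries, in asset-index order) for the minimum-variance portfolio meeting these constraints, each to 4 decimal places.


x=Σ⁻¹μ = [1.8080  2.1553  1.0416]
y=Σ⁻¹𝟙 = [11.3339  11.2253  11.8999]
a=μᵀx=0.811322  b=𝟙ᵀx=5.004822  c=𝟙ᵀy=34.459142  D=ac−b²=2.909220
λ₁=(c·0.187−b)/D = (34.459142·0.187−5.004822)/2.909220 = 0.494647
λ₂=(a−b·0.187)/D = (0.811322−5.004822·0.187)/2.909220 = -0.042822
w* = 0.494647·x + -0.042822·y:
  w_0 = 0.494647·1.8080 + -0.042822·11.3339 = 0.4090  (Oracle)
  w_1 = 0.494647·2.1553 + -0.042822·11.2253 = 0.5854  (Chevron)
  w_2 = 0.494647·1.0416 + -0.042822·11.8999 = 0.0056  (Raytheon)
Σw_i=1.0000  μᵀw=0.1870
σ²=wᵀΣw=λ₁·μ_p+λ₂ = 0.494647·0.187 + -0.042822 = 0.049677 ≈ 0.0497

0.4090  0.5854  0.0056


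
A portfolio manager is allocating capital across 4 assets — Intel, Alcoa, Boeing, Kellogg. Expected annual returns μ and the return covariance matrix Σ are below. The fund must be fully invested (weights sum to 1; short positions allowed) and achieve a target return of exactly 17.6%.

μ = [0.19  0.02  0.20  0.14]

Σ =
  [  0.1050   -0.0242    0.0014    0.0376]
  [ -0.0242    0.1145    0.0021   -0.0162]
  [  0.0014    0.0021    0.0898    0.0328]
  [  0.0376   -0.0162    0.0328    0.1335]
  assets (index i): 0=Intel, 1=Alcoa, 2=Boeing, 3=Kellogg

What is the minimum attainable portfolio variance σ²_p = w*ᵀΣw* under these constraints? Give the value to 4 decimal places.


0.0383

x=Σ⁻¹μ = [1.8872  0.5409  2.1667  0.0505]
y=Σ⁻¹𝟙 = [10.7475  11.3312  9.4157  3.5253]
a=μᵀx=0.809793  b=𝟙ᵀx=4.645318  c=𝟙ᵀy=35.019657  D=ac−b²=6.779683
λ₁=(c·0.176−b)/D = (35.019657·0.176−4.645318)/6.779683 = 0.223925
λ₂=(a−b·0.176)/D = (0.809793−4.645318·0.176)/6.779683 = -0.001148
w* = 0.223925·x + -0.001148·y:
  w_0 = 0.223925·1.8872 + -0.001148·10.7475 = 0.4103  (Intel)
  w_1 = 0.223925·0.5409 + -0.001148·11.3312 = 0.1081  (Alcoa)
  w_2 = 0.223925·2.1667 + -0.001148·9.4157 = 0.4744  (Boeing)
  w_3 = 0.223925·0.0505 + -0.001148·3.5253 = 0.0073  (Kellogg)
Σw_i=1.0000  μᵀw=0.1760
σ²=wᵀΣw=λ₁·μ_p+λ₂ = 0.223925·0.176 + -0.001148 = 0.038263 ≈ 0.0383


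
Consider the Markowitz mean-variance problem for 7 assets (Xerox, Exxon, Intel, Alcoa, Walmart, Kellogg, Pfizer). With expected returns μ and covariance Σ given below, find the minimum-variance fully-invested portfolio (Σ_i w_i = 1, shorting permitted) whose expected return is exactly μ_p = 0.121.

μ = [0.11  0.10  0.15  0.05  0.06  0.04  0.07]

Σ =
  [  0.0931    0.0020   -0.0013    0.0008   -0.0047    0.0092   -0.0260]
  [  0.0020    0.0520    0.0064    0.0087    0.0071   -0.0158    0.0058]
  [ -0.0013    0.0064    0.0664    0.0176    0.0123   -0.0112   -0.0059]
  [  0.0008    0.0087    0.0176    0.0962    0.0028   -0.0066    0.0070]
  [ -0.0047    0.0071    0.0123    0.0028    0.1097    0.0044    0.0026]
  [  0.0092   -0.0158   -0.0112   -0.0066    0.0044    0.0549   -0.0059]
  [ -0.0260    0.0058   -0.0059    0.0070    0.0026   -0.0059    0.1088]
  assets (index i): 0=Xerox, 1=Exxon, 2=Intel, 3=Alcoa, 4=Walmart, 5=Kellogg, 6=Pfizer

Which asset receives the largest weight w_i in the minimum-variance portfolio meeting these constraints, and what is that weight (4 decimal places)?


g=Σ⁻¹μ = [1.3173  1.9550  2.4781  -0.0885  0.1085  1.6730  1.0822]
h=Σ⁻¹𝟙 = [11.4748  22.1015  16.4449  6.1355  4.7649  27.7219  12.6416]
a=μᵀg=0.856874  b=𝟙ᵀg=8.525575  c=𝟙ᵀh=101.285162  D=ac−b²=14.103222
λ₁=(c·0.121−b)/D = (101.285162·0.121−8.525575)/14.103222 = 0.264474
λ₂=(a−b·0.121)/D = (0.856874−8.525575·0.121)/14.103222 = -0.012389
w* = 0.264474·g + -0.012389·h:
  w_0 = 0.264474·1.3173 + -0.012389·11.4748 = 0.2062  (Xerox)
  w_1 = 0.264474·1.9550 + -0.012389·22.1015 = 0.2433  (Exxon)
  w_2 = 0.264474·2.4781 + -0.012389·16.4449 = 0.4517  (Intel)
  w_3 = 0.264474·-0.0885 + -0.012389·6.1355 = -0.0994  (Alcoa)
  w_4 = 0.264474·0.1085 + -0.012389·4.7649 = -0.0303  (Walmart)
  w_5 = 0.264474·1.6730 + -0.012389·27.7219 = 0.0990  (Kellogg)
  w_6 = 0.264474·1.0822 + -0.012389·12.6416 = 0.1296  (Pfizer)
Σw_i=1.0000  μᵀw=0.1210
σ²=wᵀΣw=λ₁·μ_p+λ₂ = 0.264474·0.121 + -0.012389 = 0.019613 ≈ 0.0196

Intel (0.4517)


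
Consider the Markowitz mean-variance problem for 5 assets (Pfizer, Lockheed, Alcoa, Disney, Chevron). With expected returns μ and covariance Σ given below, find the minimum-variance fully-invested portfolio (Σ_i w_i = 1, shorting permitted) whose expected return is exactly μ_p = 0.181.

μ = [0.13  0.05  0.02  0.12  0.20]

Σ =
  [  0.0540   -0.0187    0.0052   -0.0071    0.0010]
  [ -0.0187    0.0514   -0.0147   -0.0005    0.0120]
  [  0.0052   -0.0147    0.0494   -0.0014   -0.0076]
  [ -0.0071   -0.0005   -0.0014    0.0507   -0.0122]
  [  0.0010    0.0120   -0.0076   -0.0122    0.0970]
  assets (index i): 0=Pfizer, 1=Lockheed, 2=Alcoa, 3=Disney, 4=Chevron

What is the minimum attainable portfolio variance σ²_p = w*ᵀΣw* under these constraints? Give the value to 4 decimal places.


x=Σ⁻¹μ = [3.4143  2.0269  1.0995  3.4478  2.2957]
y=Σ⁻¹𝟙 = [32.0521  37.4977  30.5590  28.1388  11.2734]
a=μᵀx=1.440059  b=𝟙ᵀx=12.284163  c=𝟙ᵀy=139.520952  D=ac−b²=50.017727
λ₁=(c·0.181−b)/D = (139.520952·0.181−12.284163)/50.017727 = 0.259291
λ₂=(a−b·0.181)/D = (1.440059−12.284163·0.181)/50.017727 = -0.015662
w* = 0.259291·x + -0.015662·y:
  w_0 = 0.259291·3.4143 + -0.015662·32.0521 = 0.3833  (Pfizer)
  w_1 = 0.259291·2.0269 + -0.015662·37.4977 = -0.0617  (Lockheed)
  w_2 = 0.259291·1.0995 + -0.015662·30.5590 = -0.1935  (Alcoa)
  w_3 = 0.259291·3.4478 + -0.015662·28.1388 = 0.4533  (Disney)
  w_4 = 0.259291·2.2957 + -0.015662·11.2734 = 0.4187  (Chevron)
Σw_i=1.0000  μᵀw=0.1810
σ²=wᵀΣw=λ₁·μ_p+λ₂ = 0.259291·0.181 + -0.015662 = 0.031270 ≈ 0.0313

0.0313


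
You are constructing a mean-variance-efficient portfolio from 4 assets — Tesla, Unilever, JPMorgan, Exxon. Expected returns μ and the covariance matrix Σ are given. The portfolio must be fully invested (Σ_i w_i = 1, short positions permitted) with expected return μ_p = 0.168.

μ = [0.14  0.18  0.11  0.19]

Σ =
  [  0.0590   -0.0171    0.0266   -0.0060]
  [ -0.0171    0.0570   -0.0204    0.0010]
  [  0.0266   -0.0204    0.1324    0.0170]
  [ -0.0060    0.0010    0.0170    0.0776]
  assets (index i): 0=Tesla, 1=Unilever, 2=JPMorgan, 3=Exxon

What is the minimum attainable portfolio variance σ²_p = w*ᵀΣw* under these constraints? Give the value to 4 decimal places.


0.0154

g=Σ⁻¹μ = [3.7122  4.3793  0.4278  2.5853]
h=Σ⁻¹𝟙 = [23.5722  26.2293  5.1583  13.2411]
a=μᵀg=1.846249  b=𝟙ᵀg=11.104614  c=𝟙ᵀh=68.200946  D=ac−b²=2.603505
λ₁=(c·0.168−b)/D = (68.200946·0.168−11.104614)/2.603505 = 0.135642
λ₂=(a−b·0.168)/D = (1.846249−11.104614·0.168)/2.603505 = -0.007423
w* = 0.135642·g + -0.007423·h:
  w_0 = 0.135642·3.7122 + -0.007423·23.5722 = 0.3286  (Tesla)
  w_1 = 0.135642·4.3793 + -0.007423·26.2293 = 0.3993  (Unilever)
  w_2 = 0.135642·0.4278 + -0.007423·5.1583 = 0.0197  (JPMorgan)
  w_3 = 0.135642·2.5853 + -0.007423·13.2411 = 0.2524  (Exxon)
Σw_i=1.0000  μᵀw=0.1680
σ²=wᵀΣw=λ₁·μ_p+λ₂ = 0.135642·0.168 + -0.007423 = 0.015365 ≈ 0.0154


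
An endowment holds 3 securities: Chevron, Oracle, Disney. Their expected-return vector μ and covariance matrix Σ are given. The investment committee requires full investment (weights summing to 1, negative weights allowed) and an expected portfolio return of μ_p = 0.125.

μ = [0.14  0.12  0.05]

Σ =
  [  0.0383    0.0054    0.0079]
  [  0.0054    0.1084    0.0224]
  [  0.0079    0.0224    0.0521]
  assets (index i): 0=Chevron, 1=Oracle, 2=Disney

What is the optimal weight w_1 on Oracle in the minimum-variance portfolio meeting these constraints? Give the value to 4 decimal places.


0.1773

g=Σ⁻¹μ = [3.5190  0.9259  0.0280]
h=Σ⁻¹𝟙 = [22.5788  5.3136  13.4856]
a=μᵀg=0.605175  b=𝟙ᵀg=4.472955  c=𝟙ᵀh=41.378108  D=ac−b²=5.033666
λ₁=(c·0.125−b)/D = (41.378108·0.125−4.472955)/5.033666 = 0.138926
λ₂=(a−b·0.125)/D = (0.605175−4.472955·0.125)/5.033666 = 0.009149
w* = 0.138926·g + 0.009149·h:
  w_0 = 0.138926·3.5190 + 0.009149·22.5788 = 0.6955  (Chevron)
  w_1 = 0.138926·0.9259 + 0.009149·5.3136 = 0.1773  (Oracle)
  w_2 = 0.138926·0.0280 + 0.009149·13.4856 = 0.1273  (Disney)
Σw_i=1.0000  μᵀw=0.1250
σ²=wᵀΣw=λ₁·μ_p+λ₂ = 0.138926·0.125 + 0.009149 = 0.026515 ≈ 0.0265


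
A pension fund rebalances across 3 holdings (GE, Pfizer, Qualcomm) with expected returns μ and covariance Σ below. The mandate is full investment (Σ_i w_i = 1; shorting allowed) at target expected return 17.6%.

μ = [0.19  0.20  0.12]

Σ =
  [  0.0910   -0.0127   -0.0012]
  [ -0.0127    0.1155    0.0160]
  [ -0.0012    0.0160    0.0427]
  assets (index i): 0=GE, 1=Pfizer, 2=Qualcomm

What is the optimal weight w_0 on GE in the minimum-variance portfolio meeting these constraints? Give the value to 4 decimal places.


g=Σ⁻¹μ = [2.3519  1.6789  2.2473]
h=Σ⁻¹𝟙 = [12.2556  7.0812  21.1102]
a=μᵀg=1.052307  b=𝟙ᵀg=6.278049  c=𝟙ᵀh=40.447120  D=ac−b²=3.148877
λ₁=(c·0.176−b)/D = (40.447120·0.176−6.278049)/3.148877 = 0.266966
λ₂=(a−b·0.176)/D = (1.052307−6.278049·0.176)/3.148877 = -0.016714
w* = 0.266966·g + -0.016714·h:
  w_0 = 0.266966·2.3519 + -0.016714·12.2556 = 0.4230  (GE)
  w_1 = 0.266966·1.6789 + -0.016714·7.0812 = 0.3299  (Pfizer)
  w_2 = 0.266966·2.2473 + -0.016714·21.1102 = 0.2471  (Qualcomm)
Σw_i=1.0000  μᵀw=0.1760
σ²=wᵀΣw=λ₁·μ_p+λ₂ = 0.266966·0.176 + -0.016714 = 0.030272 ≈ 0.0303

0.4230


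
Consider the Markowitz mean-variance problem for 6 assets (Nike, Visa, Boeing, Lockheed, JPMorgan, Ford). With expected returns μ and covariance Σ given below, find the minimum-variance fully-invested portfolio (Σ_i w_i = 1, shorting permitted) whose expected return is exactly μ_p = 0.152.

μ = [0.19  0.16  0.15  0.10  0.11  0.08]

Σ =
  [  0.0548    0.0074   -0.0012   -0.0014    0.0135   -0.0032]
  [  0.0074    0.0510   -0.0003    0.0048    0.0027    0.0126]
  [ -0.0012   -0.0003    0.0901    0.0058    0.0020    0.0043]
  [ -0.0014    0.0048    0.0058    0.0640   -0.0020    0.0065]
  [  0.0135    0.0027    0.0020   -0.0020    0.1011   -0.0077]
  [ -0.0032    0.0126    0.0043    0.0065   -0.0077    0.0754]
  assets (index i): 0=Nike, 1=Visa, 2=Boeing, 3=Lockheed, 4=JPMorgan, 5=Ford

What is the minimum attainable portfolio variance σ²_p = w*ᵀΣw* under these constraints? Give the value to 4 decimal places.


u=Σ⁻¹μ = [3.0896  2.3813  1.5866  1.2610  0.6558  0.6620]
v=Σ⁻¹𝟙 = [15.6218  13.0150  9.7909  13.2571  8.3566  10.9028]
a=μᵀu=1.457228  b=𝟙ᵀu=9.636338  c=𝟙ᵀv=70.944234  D=ac−b²=10.522935
λ₁=(c·0.152−b)/D = (70.944234·0.152−9.636338)/10.522935 = 0.109018
λ₂=(a−b·0.152)/D = (1.457228−9.636338·0.152)/10.522935 = -0.000712
w* = 0.109018·u + -0.000712·v:
  w_0 = 0.109018·3.0896 + -0.000712·15.6218 = 0.3257  (Nike)
  w_1 = 0.109018·2.3813 + -0.000712·13.0150 = 0.2503  (Visa)
  w_2 = 0.109018·1.5866 + -0.000712·9.7909 = 0.1660  (Boeing)
  w_3 = 0.109018·1.2610 + -0.000712·13.2571 = 0.1280  (Lockheed)
  w_4 = 0.109018·0.6558 + -0.000712·8.3566 = 0.0655  (JPMorgan)
  w_5 = 0.109018·0.6620 + -0.000712·10.9028 = 0.0644  (Ford)
Σw_i=1.0000  μᵀw=0.1520
σ²=wᵀΣw=λ₁·μ_p+λ₂ = 0.109018·0.152 + -0.000712 = 0.015858 ≈ 0.0159

0.0159


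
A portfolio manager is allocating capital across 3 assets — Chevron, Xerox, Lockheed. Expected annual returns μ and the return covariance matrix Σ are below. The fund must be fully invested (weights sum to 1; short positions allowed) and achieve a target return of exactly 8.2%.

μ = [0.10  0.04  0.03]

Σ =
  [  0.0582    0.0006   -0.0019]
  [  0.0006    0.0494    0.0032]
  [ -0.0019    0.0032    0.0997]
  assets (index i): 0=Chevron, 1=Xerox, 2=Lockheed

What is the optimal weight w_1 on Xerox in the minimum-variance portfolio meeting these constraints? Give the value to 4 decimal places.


0.2175

g=Σ⁻¹μ = [1.7204  0.7688  0.3090]
h=Σ⁻¹𝟙 = [17.3000  19.4021  9.7370]
a=μᵀg=0.212060  b=𝟙ᵀg=2.798192  c=𝟙ᵀh=46.439085  D=ac−b²=2.017997
λ₁=(c·0.082−b)/D = (46.439085·0.082−2.798192)/2.017997 = 0.500404
λ₂=(a−b·0.082)/D = (0.212060−2.798192·0.082)/2.017997 = -0.008618
w* = 0.500404·g + -0.008618·h:
  w_0 = 0.500404·1.7204 + -0.008618·17.3000 = 0.7118  (Chevron)
  w_1 = 0.500404·0.7688 + -0.008618·19.4021 = 0.2175  (Xerox)
  w_2 = 0.500404·0.3090 + -0.008618·9.7370 = 0.0707  (Lockheed)
Σw_i=1.0000  μᵀw=0.0820
σ²=wᵀΣw=λ₁·μ_p+λ₂ = 0.500404·0.082 + -0.008618 = 0.032415 ≈ 0.0324


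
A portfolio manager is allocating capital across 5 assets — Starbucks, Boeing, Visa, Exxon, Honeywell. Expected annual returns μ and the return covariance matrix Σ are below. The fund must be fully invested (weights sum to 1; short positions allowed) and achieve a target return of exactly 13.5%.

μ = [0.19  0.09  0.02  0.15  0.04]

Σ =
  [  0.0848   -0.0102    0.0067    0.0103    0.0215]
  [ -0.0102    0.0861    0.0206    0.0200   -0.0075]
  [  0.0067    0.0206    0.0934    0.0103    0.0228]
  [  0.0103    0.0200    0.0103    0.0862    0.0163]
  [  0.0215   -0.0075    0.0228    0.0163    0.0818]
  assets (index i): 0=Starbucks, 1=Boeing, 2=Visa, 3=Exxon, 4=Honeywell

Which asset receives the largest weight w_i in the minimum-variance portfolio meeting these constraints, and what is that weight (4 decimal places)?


Starbucks (0.3876)

p=Σ⁻¹μ = [2.2831  1.0665  -0.2802  1.2897  -0.1922]
q=Σ⁻¹𝟙 = [9.9744  10.9792  4.9635  5.7402  8.0826]
a=μᵀp=0.709929  b=𝟙ᵀp=4.166876  c=𝟙ᵀq=39.739971  D=ac−b²=10.849714
λ₁=(c·0.135−b)/D = (39.739971·0.135−4.166876)/10.849714 = 0.110419
λ₂=(a−b·0.135)/D = (0.709929−4.166876·0.135)/10.849714 = 0.013586
w* = 0.110419·p + 0.013586·q:
  w_0 = 0.110419·2.2831 + 0.013586·9.9744 = 0.3876  (Starbucks)
  w_1 = 0.110419·1.0665 + 0.013586·10.9792 = 0.2669  (Boeing)
  w_2 = 0.110419·-0.2802 + 0.013586·4.9635 = 0.0365  (Visa)
  w_3 = 0.110419·1.2897 + 0.013586·5.7402 = 0.2204  (Exxon)
  w_4 = 0.110419·-0.1922 + 0.013586·8.0826 = 0.0886  (Honeywell)
Σw_i=1.0000  μᵀw=0.1350
σ²=wᵀΣw=λ₁·μ_p+λ₂ = 0.110419·0.135 + 0.013586 = 0.028492 ≈ 0.0285


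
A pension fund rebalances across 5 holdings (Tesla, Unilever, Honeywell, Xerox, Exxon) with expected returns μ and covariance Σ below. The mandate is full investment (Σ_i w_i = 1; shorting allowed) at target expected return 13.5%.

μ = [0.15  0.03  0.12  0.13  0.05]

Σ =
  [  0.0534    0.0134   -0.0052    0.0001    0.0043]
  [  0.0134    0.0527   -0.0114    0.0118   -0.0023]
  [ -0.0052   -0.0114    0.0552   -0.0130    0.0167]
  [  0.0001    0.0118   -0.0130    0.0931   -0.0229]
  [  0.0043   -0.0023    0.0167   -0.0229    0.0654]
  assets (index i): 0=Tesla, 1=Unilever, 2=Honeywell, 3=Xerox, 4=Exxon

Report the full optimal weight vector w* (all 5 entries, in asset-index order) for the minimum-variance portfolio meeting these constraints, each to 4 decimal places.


u=Σ⁻¹μ = [3.0330  -0.0122  2.7457  1.9089  0.5320]
v=Σ⁻¹𝟙 = [15.4083  17.1012  22.2952  15.2425  14.5229]
a=μᵀu=1.058826  b=𝟙ᵀu=8.207391  c=𝟙ᵀv=84.570267  D=ac−b²=22.183963
λ₁=(c·0.135−b)/D = (84.570267·0.135−8.207391)/22.183963 = 0.144681
λ₂=(a−b·0.135)/D = (1.058826−8.207391·0.135)/22.183963 = -0.002217
w* = 0.144681·u + -0.002217·v:
  w_0 = 0.144681·3.0330 + -0.002217·15.4083 = 0.4047  (Tesla)
  w_1 = 0.144681·-0.0122 + -0.002217·17.1012 = -0.0397  (Unilever)
  w_2 = 0.144681·2.7457 + -0.002217·22.2952 = 0.3478  (Honeywell)
  w_3 = 0.144681·1.9089 + -0.002217·15.2425 = 0.2424  (Xerox)
  w_4 = 0.144681·0.5320 + -0.002217·14.5229 = 0.0448  (Exxon)
Σw_i=1.0000  μᵀw=0.1350
σ²=wᵀΣw=λ₁·μ_p+λ₂ = 0.144681·0.135 + -0.002217 = 0.017315 ≈ 0.0173

0.4047  -0.0397  0.3478  0.2424  0.0448


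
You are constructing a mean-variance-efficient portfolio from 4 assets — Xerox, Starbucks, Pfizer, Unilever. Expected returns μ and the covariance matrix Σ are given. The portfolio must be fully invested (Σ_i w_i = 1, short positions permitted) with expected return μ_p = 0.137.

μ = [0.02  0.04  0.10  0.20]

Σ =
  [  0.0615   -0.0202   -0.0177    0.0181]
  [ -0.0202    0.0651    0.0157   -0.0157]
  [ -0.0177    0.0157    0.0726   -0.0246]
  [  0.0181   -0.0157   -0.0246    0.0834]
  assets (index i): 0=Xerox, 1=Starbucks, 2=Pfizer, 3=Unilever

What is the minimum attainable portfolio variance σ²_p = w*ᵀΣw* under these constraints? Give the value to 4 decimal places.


0.0205

p=Σ⁻¹μ = [0.3687  0.9314  2.3451  3.1851]
q=Σ⁻¹𝟙 = [24.4777  22.0456  20.7137  16.9380]
a=μᵀp=0.916171  b=𝟙ᵀp=6.830340  c=𝟙ᵀq=84.174934  D=ac−b²=30.465076
λ₁=(c·0.137−b)/D = (84.174934·0.137−6.830340)/30.465076 = 0.154328
λ₂=(a−b·0.137)/D = (0.916171−6.830340·0.137)/30.465076 = -0.000643
w* = 0.154328·p + -0.000643·q:
  w_0 = 0.154328·0.3687 + -0.000643·24.4777 = 0.0412  (Xerox)
  w_1 = 0.154328·0.9314 + -0.000643·22.0456 = 0.1296  (Starbucks)
  w_2 = 0.154328·2.3451 + -0.000643·20.7137 = 0.3486  (Pfizer)
  w_3 = 0.154328·3.1851 + -0.000643·16.9380 = 0.4807  (Unilever)
Σw_i=1.0000  μᵀw=0.1370
σ²=wᵀΣw=λ₁·μ_p+λ₂ = 0.154328·0.137 + -0.000643 = 0.020500 ≈ 0.0205


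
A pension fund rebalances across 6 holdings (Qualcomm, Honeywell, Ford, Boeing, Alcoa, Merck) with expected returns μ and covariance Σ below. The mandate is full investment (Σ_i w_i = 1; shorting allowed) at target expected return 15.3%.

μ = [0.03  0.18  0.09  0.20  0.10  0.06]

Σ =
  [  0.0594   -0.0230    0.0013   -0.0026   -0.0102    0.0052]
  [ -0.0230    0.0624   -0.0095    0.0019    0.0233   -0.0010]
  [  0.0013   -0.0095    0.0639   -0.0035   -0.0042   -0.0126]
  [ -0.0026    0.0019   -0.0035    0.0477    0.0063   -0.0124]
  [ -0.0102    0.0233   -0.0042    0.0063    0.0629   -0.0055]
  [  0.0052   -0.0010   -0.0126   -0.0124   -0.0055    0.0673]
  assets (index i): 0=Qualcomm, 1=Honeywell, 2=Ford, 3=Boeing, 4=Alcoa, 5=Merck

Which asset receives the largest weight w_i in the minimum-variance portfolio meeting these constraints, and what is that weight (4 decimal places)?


Boeing (0.4043)

x=Σ⁻¹μ = [1.9906  3.7595  2.6583  4.8709  0.4039  2.2217]
y=Σ⁻¹𝟙 = [27.1337  24.9960  25.9009  28.0275  12.0716  24.1335]
a=μᵀx=2.123558  b=𝟙ᵀx=15.905041  c=𝟙ᵀy=142.263231  D=ac−b²=49.133920
λ₁=(c·0.153−b)/D = (142.263231·0.153−15.905041)/49.133920 = 0.119291
λ₂=(a−b·0.153)/D = (2.123558−15.905041·0.153)/49.133920 = -0.006308
w* = 0.119291·x + -0.006308·y:
  w_0 = 0.119291·1.9906 + -0.006308·27.1337 = 0.0663  (Qualcomm)
  w_1 = 0.119291·3.7595 + -0.006308·24.9960 = 0.2908  (Honeywell)
  w_2 = 0.119291·2.6583 + -0.006308·25.9009 = 0.1537  (Ford)
  w_3 = 0.119291·4.8709 + -0.006308·28.0275 = 0.4043  (Boeing)
  w_4 = 0.119291·0.4039 + -0.006308·12.0716 = -0.0280  (Alcoa)
  w_5 = 0.119291·2.2217 + -0.006308·24.1335 = 0.1128  (Merck)
Σw_i=1.0000  μᵀw=0.1530
σ²=wᵀΣw=λ₁·μ_p+λ₂ = 0.119291·0.153 + -0.006308 = 0.011944 ≈ 0.0119


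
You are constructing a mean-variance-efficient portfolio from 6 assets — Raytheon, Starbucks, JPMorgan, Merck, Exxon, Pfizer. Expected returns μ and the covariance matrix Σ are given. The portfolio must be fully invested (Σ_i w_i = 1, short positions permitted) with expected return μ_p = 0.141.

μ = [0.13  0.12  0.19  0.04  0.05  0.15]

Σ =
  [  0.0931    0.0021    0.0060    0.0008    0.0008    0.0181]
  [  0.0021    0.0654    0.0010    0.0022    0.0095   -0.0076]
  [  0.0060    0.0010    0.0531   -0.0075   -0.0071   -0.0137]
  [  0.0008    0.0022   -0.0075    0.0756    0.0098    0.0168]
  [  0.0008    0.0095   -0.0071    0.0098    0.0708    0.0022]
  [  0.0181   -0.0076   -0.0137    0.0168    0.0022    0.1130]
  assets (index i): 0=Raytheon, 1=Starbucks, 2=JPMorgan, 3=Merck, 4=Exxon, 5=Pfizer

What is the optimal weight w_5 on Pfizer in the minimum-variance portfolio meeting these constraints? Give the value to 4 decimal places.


0.1683

g=Σ⁻¹μ = [0.7424  1.8303  4.0669  0.3844  0.7524  1.7529]
h=Σ⁻¹𝟙 = [6.8426  13.5967  23.5786  11.3168  12.7224  9.5964]
a=μᵀg=1.404800  b=𝟙ᵀg=9.529344  c=𝟙ᵀh=77.653656  D=ac−b²=18.279428
λ₁=(c·0.141−b)/D = (77.653656·0.141−9.529344)/18.279428 = 0.077673
λ₂=(a−b·0.141)/D = (1.404800−9.529344·0.141)/18.279428 = 0.003346
w* = 0.077673·g + 0.003346·h:
  w_0 = 0.077673·0.7424 + 0.003346·6.8426 = 0.0806  (Raytheon)
  w_1 = 0.077673·1.8303 + 0.003346·13.5967 = 0.1877  (Starbucks)
  w_2 = 0.077673·4.0669 + 0.003346·23.5786 = 0.3948  (JPMorgan)
  w_3 = 0.077673·0.3844 + 0.003346·11.3168 = 0.0677  (Merck)
  w_4 = 0.077673·0.7524 + 0.003346·12.7224 = 0.1010  (Exxon)
  w_5 = 0.077673·1.7529 + 0.003346·9.5964 = 0.1683  (Pfizer)
Σw_i=1.0000  μᵀw=0.1410
σ²=wᵀΣw=λ₁·μ_p+λ₂ = 0.077673·0.141 + 0.003346 = 0.014298 ≈ 0.0143


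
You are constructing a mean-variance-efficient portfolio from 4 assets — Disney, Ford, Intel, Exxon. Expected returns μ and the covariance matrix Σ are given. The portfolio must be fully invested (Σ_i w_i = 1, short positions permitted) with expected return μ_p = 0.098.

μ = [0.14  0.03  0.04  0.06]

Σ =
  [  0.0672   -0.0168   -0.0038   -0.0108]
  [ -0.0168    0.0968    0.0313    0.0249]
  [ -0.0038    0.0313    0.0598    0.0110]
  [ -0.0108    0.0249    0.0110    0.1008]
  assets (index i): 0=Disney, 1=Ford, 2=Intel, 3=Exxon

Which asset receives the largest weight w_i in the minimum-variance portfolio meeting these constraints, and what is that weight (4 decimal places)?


Disney (0.5547)

g=Σ⁻¹μ = [2.3166  0.3733  0.4924  0.6975]
h=Σ⁻¹𝟙 = [18.8227  7.3054  12.4814  8.7707]
a=μᵀg=0.397071  b=𝟙ᵀg=3.879834  c=𝟙ᵀh=47.380180  D=ac−b²=3.760165
λ₁=(c·0.098−b)/D = (47.380180·0.098−3.879834)/3.760165 = 0.203029
λ₂=(a−b·0.098)/D = (0.397071−3.879834·0.098)/3.760165 = 0.004480
w* = 0.203029·g + 0.004480·h:
  w_0 = 0.203029·2.3166 + 0.004480·18.8227 = 0.5547  (Disney)
  w_1 = 0.203029·0.3733 + 0.004480·7.3054 = 0.1085  (Ford)
  w_2 = 0.203029·0.4924 + 0.004480·12.4814 = 0.1559  (Intel)
  w_3 = 0.203029·0.6975 + 0.004480·8.7707 = 0.1809  (Exxon)
Σw_i=1.0000  μᵀw=0.0980
σ²=wᵀΣw=λ₁·μ_p+λ₂ = 0.203029·0.098 + 0.004480 = 0.024377 ≈ 0.0244


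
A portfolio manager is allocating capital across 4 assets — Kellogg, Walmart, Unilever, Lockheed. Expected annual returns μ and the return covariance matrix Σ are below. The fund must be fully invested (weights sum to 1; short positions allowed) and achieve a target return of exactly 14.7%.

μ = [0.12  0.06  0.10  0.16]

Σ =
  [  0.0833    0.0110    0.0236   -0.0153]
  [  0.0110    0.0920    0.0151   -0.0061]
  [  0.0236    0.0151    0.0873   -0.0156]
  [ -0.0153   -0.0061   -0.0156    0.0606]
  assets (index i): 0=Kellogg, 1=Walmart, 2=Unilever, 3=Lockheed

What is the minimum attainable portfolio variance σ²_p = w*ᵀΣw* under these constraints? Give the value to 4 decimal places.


u=Σ⁻¹μ = [1.6587  0.4796  1.2258  3.4229]
v=Σ⁻¹𝟙 = [12.0052  9.2071  10.7682  23.2315]
a=μᵀu=0.898050  b=𝟙ᵀu=6.786903  c=𝟙ᵀv=55.211957  D=ac−b²=3.521043
λ₁=(c·0.147−b)/D = (55.211957·0.147−6.786903)/3.521043 = 0.377517
λ₂=(a−b·0.147)/D = (0.898050−6.786903·0.147)/3.521043 = -0.028294
w* = 0.377517·u + -0.028294·v:
  w_0 = 0.377517·1.6587 + -0.028294·12.0052 = 0.2865  (Kellogg)
  w_1 = 0.377517·0.4796 + -0.028294·9.2071 = -0.0794  (Walmart)
  w_2 = 0.377517·1.2258 + -0.028294·10.7682 = 0.1581  (Unilever)
  w_3 = 0.377517·3.4229 + -0.028294·23.2315 = 0.6349  (Lockheed)
Σw_i=1.0000  μᵀw=0.1470
σ²=wᵀΣw=λ₁·μ_p+λ₂ = 0.377517·0.147 + -0.028294 = 0.027201 ≈ 0.0272

0.0272


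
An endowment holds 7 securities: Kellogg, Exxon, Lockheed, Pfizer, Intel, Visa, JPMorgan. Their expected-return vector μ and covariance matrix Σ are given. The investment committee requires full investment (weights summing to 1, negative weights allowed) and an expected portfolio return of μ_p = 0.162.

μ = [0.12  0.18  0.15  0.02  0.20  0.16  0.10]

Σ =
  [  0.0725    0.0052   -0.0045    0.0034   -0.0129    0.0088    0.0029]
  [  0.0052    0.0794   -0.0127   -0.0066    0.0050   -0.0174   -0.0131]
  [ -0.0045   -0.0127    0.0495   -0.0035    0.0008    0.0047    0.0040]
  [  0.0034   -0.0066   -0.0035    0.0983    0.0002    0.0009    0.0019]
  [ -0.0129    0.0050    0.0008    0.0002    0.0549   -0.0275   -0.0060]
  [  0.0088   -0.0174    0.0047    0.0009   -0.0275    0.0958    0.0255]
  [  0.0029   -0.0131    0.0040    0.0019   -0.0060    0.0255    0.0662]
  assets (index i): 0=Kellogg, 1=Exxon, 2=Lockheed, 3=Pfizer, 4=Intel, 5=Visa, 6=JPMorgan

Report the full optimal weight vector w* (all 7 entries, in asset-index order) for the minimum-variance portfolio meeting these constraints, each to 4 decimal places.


p=Σ⁻¹μ = [2.1774  3.2679  3.6163  0.4146  5.5115  3.1689  1.1103]
q=Σ⁻¹𝟙 = [16.0498  20.2931  24.6030  11.3965  29.3199  16.2960  12.9849]
a=μᵀp=3.120598  b=𝟙ᵀp=19.266923  c=𝟙ᵀq=130.943047  D=ac−b²=37.406296
λ₁=(c·0.162−b)/D = (130.943047·0.162−19.266923)/37.406296 = 0.052019
λ₂=(a−b·0.162)/D = (3.120598−19.266923·0.162)/37.406296 = -0.000017
w* = 0.052019·p + -0.000017·q:
  w_0 = 0.052019·2.1774 + -0.000017·16.0498 = 0.1130  (Kellogg)
  w_1 = 0.052019·3.2679 + -0.000017·20.2931 = 0.1696  (Exxon)
  w_2 = 0.052019·3.6163 + -0.000017·24.6030 = 0.1877  (Lockheed)
  w_3 = 0.052019·0.4146 + -0.000017·11.3965 = 0.0214  (Pfizer)
  w_4 = 0.052019·5.5115 + -0.000017·29.3199 = 0.2862  (Intel)
  w_5 = 0.052019·3.1689 + -0.000017·16.2960 = 0.1646  (Visa)
  w_6 = 0.052019·1.1103 + -0.000017·12.9849 = 0.0575  (JPMorgan)
Σw_i=1.0000  μᵀw=0.1620
σ²=wᵀΣw=λ₁·μ_p+λ₂ = 0.052019·0.162 + -0.000017 = 0.008410 ≈ 0.0084

0.1130  0.1696  0.1877  0.0214  0.2862  0.1646  0.0575


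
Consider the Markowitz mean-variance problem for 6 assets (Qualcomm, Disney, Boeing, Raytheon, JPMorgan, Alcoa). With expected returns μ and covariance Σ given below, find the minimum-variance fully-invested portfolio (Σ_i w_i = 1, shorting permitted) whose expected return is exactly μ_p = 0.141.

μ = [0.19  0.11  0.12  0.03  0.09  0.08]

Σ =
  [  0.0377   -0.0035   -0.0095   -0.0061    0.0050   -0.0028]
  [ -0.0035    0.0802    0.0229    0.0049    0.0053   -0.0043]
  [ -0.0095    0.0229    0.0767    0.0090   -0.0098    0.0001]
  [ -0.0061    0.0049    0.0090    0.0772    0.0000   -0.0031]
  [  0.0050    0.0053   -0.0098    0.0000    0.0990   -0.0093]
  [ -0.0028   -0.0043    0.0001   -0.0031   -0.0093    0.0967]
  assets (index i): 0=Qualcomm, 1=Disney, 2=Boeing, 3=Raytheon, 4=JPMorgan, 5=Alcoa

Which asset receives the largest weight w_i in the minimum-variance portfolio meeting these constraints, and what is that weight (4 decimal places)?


g=Σ⁻¹μ = [5.7040  1.0143  2.0094  0.5864  0.8725  1.1382]
h=Σ⁻¹𝟙 = [32.7298  9.0269  14.1082  13.8494  10.5955  13.1388]
a=μᵀg=1.623632  b=𝟙ᵀg=11.324784  c=𝟙ᵀh=93.448614  D=ac−b²=23.475454
λ₁=(c·0.141−b)/D = (93.448614·0.141−11.324784)/23.475454 = 0.078868
λ₂=(a−b·0.141)/D = (1.623632−11.324784·0.141)/23.475454 = 0.001143
w* = 0.078868·g + 0.001143·h:
  w_0 = 0.078868·5.7040 + 0.001143·32.7298 = 0.4873  (Qualcomm)
  w_1 = 0.078868·1.0143 + 0.001143·9.0269 = 0.0903  (Disney)
  w_2 = 0.078868·2.0094 + 0.001143·14.1082 = 0.1746  (Boeing)
  w_3 = 0.078868·0.5864 + 0.001143·13.8494 = 0.0621  (Raytheon)
  w_4 = 0.078868·0.8725 + 0.001143·10.5955 = 0.0809  (JPMorgan)
  w_5 = 0.078868·1.1382 + 0.001143·13.1388 = 0.1048  (Alcoa)
Σw_i=1.0000  μᵀw=0.1410
σ²=wᵀΣw=λ₁·μ_p+λ₂ = 0.078868·0.141 + 0.001143 = 0.012264 ≈ 0.0123

Qualcomm (0.4873)


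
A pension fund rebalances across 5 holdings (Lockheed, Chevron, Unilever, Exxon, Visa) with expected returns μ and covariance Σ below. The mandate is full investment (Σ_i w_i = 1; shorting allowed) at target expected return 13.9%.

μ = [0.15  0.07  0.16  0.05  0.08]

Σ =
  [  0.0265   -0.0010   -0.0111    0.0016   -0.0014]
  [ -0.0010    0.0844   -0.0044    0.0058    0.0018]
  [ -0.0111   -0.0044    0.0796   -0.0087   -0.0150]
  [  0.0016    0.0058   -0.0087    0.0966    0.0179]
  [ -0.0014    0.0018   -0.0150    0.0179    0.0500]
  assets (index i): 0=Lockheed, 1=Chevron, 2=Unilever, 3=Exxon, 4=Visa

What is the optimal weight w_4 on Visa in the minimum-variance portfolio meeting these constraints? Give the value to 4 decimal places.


0.1675

u=Σ⁻¹μ = [7.3638  1.0368  3.6392  0.1404  2.8104]
v=Σ⁻¹𝟙 = [50.1072  12.8039  25.9284  6.1762  26.5095]
a=μᵀu=1.991259  b=𝟙ᵀu=14.990476  c=𝟙ᵀv=121.525299  D=ac−b²=17.274006
λ₁=(c·0.139−b)/D = (121.525299·0.139−14.990476)/17.274006 = 0.110081
λ₂=(a−b·0.139)/D = (1.991259−14.990476·0.139)/17.274006 = -0.005350
w* = 0.110081·u + -0.005350·v:
  w_0 = 0.110081·7.3638 + -0.005350·50.1072 = 0.5425  (Lockheed)
  w_1 = 0.110081·1.0368 + -0.005350·12.8039 = 0.0456  (Chevron)
  w_2 = 0.110081·3.6392 + -0.005350·25.9284 = 0.2619  (Unilever)
  w_3 = 0.110081·0.1404 + -0.005350·6.1762 = -0.0176  (Exxon)
  w_4 = 0.110081·2.8104 + -0.005350·26.5095 = 0.1675  (Visa)
Σw_i=1.0000  μᵀw=0.1390
σ²=wᵀΣw=λ₁·μ_p+λ₂ = 0.110081·0.139 + -0.005350 = 0.009951 ≈ 0.0100
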